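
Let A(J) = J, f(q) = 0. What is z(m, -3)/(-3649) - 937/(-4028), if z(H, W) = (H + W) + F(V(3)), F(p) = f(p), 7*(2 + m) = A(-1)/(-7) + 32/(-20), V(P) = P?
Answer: 842822413/3601052140 ≈ 0.23405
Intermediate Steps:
m = -541/245 (m = -2 + (-1/(-7) + 32/(-20))/7 = -2 + (-1*(-1/7) + 32*(-1/20))/7 = -2 + (1/7 - 8/5)/7 = -2 + (1/7)*(-51/35) = -2 - 51/245 = -541/245 ≈ -2.2082)
F(p) = 0
z(H, W) = H + W (z(H, W) = (H + W) + 0 = H + W)
z(m, -3)/(-3649) - 937/(-4028) = (-541/245 - 3)/(-3649) - 937/(-4028) = -1276/245*(-1/3649) - 937*(-1/4028) = 1276/894005 + 937/4028 = 842822413/3601052140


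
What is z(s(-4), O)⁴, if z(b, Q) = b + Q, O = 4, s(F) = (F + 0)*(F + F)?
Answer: 1679616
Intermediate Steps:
s(F) = 2*F² (s(F) = F*(2*F) = 2*F²)
z(b, Q) = Q + b
z(s(-4), O)⁴ = (4 + 2*(-4)²)⁴ = (4 + 2*16)⁴ = (4 + 32)⁴ = 36⁴ = 1679616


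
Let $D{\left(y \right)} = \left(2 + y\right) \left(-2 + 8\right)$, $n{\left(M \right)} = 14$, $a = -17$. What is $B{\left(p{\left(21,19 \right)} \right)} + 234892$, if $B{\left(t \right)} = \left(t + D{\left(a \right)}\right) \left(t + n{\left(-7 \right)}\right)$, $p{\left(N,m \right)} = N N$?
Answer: $394597$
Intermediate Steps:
$D{\left(y \right)} = 12 + 6 y$ ($D{\left(y \right)} = \left(2 + y\right) 6 = 12 + 6 y$)
$p{\left(N,m \right)} = N^{2}$
$B{\left(t \right)} = \left(-90 + t\right) \left(14 + t\right)$ ($B{\left(t \right)} = \left(t + \left(12 + 6 \left(-17\right)\right)\right) \left(t + 14\right) = \left(t + \left(12 - 102\right)\right) \left(14 + t\right) = \left(t - 90\right) \left(14 + t\right) = \left(-90 + t\right) \left(14 + t\right)$)
$B{\left(p{\left(21,19 \right)} \right)} + 234892 = \left(-1260 + \left(21^{2}\right)^{2} - 76 \cdot 21^{2}\right) + 234892 = \left(-1260 + 441^{2} - 33516\right) + 234892 = \left(-1260 + 194481 - 33516\right) + 234892 = 159705 + 234892 = 394597$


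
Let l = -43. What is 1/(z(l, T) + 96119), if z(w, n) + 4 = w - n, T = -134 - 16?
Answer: 1/96222 ≈ 1.0393e-5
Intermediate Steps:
T = -150
z(w, n) = -4 + w - n (z(w, n) = -4 + (w - n) = -4 + w - n)
1/(z(l, T) + 96119) = 1/((-4 - 43 - 1*(-150)) + 96119) = 1/((-4 - 43 + 150) + 96119) = 1/(103 + 96119) = 1/96222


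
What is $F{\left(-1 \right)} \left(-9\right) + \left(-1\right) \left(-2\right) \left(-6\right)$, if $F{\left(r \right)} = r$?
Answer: $-3$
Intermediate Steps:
$F{\left(-1 \right)} \left(-9\right) + \left(-1\right) \left(-2\right) \left(-6\right) = \left(-1\right) \left(-9\right) + \left(-1\right) \left(-2\right) \left(-6\right) = 9 + 2 \left(-6\right) = 9 - 12 = -3$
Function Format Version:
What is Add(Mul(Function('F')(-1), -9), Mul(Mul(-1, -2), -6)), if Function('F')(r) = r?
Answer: -3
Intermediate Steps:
Add(Mul(Function('F')(-1), -9), Mul(Mul(-1, -2), -6)) = Add(Mul(-1, -9), Mul(Mul(-1, -2), -6)) = Add(9, Mul(2, -6)) = Add(9, -12) = -3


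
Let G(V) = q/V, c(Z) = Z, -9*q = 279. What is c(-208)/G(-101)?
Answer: -21008/31 ≈ -677.68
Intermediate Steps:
q = -31 (q = -⅑*279 = -31)
G(V) = -31/V
c(-208)/G(-101) = -208/((-31/(-101))) = -208/((-31*(-1/101))) = -208/31/101 = -208*101/31 = -21008/31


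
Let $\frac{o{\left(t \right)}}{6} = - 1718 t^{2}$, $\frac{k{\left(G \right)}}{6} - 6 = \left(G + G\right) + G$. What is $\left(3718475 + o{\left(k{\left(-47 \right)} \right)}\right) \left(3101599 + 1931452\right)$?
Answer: $-34020205243101575$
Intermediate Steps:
$k{\left(G \right)} = 36 + 18 G$ ($k{\left(G \right)} = 36 + 6 \left(\left(G + G\right) + G\right) = 36 + 6 \left(2 G + G\right) = 36 + 6 \cdot 3 G = 36 + 18 G$)
$o{\left(t \right)} = - 10308 t^{2}$ ($o{\left(t \right)} = 6 \left(- 1718 t^{2}\right) = - 10308 t^{2}$)
$\left(3718475 + o{\left(k{\left(-47 \right)} \right)}\right) \left(3101599 + 1931452\right) = \left(3718475 - 10308 \left(36 + 18 \left(-47\right)\right)^{2}\right) \left(3101599 + 1931452\right) = \left(3718475 - 10308 \left(36 - 846\right)^{2}\right) 5033051 = \left(3718475 - 10308 \left(-810\right)^{2}\right) 5033051 = \left(3718475 - 6763078800\right) 5033051 = \left(-6759360325\right) 5033051 = -34020205243101575$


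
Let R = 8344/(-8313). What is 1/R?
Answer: -8313/8344 ≈ -0.99628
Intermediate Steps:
R = -8344/8313 (R = 8344*(-1/8313) = -8344/8313 ≈ -1.0037)
1/R = 1/(-8344/8313) = -8313/8344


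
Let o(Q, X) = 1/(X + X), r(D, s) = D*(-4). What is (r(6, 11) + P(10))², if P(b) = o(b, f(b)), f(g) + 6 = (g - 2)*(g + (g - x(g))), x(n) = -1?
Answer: 60450625/104976 ≈ 575.85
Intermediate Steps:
r(D, s) = -4*D
f(g) = -6 + (1 + 2*g)*(-2 + g) (f(g) = -6 + (g - 2)*(g + (g - 1*(-1))) = -6 + (-2 + g)*(g + (g + 1)) = -6 + (-2 + g)*(g + (1 + g)) = -6 + (-2 + g)*(1 + 2*g) = -6 + (1 + 2*g)*(-2 + g))
o(Q, X) = 1/(2*X)
P(b) = 1/(2*(-8 - 3*b + 2*b²))
(r(6, 11) + P(10))² = (-4*6 + 1/(2*(-8 - 3*10 + 2*10²)))² = (-24 + 1/(2*(-8 - 30 + 2*100)))² = (-24 + 1/(2*(-8 - 30 + 200)))² = (-24 + (½)/162)² = (-24 + (½)*(1/162))² = (-24 + 1/324)² = (-7775/324)² = 60450625/104976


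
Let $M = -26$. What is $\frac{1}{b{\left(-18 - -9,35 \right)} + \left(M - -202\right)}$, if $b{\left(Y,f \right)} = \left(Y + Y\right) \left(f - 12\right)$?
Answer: $- \frac{1}{238} \approx -0.0042017$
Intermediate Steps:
$b{\left(Y,f \right)} = 2 Y \left(-12 + f\right)$
$\frac{1}{b{\left(-18 - -9,35 \right)} + \left(M - -202\right)} = \frac{1}{2 \left(-18 - -9\right) \left(-12 + 35\right) - -176} = \frac{1}{2 \left(-18 + 9\right) 23 + \left(-26 + 202\right)} = \frac{1}{2 \left(-9\right) 23 + 176} = \frac{1}{-414 + 176} = \frac{1}{-238} = - \frac{1}{238}$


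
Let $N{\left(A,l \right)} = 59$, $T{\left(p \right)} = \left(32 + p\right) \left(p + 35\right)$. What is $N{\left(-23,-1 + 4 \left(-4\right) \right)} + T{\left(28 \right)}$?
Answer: $3839$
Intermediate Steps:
$T{\left(p \right)} = \left(32 + p\right) \left(35 + p\right)$
$N{\left(-23,-1 + 4 \left(-4\right) \right)} + T{\left(28 \right)} = 59 + \left(1120 + 28^{2} + 67 \cdot 28\right) = 59 + \left(1120 + 784 + 1876\right) = 59 + 3780 = 3839$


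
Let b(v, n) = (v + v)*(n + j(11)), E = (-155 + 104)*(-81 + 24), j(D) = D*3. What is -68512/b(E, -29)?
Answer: -8564/2907 ≈ -2.9460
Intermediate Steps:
j(D) = 3*D
E = 2907 (E = -51*(-57) = 2907)
b(v, n) = 2*v*(33 + n) (b(v, n) = (v + v)*(n + 3*11) = (2*v)*(n + 33) = (2*v)*(33 + n) = 2*v*(33 + n))
-68512/b(E, -29) = -68512*1/(5814*(33 - 29)) = -68512/(2*2907*4) = -68512/23256 = -68512*1/23256 = -8564/2907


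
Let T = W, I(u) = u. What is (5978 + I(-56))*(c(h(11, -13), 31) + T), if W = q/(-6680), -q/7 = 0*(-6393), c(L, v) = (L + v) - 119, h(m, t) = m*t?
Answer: -1367982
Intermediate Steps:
c(L, v) = -119 + L + v
q = 0 (q = -0*(-6393) = -7*0 = 0)
W = 0 (W = 0/(-6680) = 0*(-1/6680) = 0)
T = 0
(5978 + I(-56))*(c(h(11, -13), 31) + T) = (5978 - 56)*((-119 + 11*(-13) + 31) + 0) = 5922*((-119 - 143 + 31) + 0) = 5922*(-231 + 0) = 5922*(-231) = -1367982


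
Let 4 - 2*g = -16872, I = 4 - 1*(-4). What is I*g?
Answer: 67504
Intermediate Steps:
I = 8 (I = 4 + 4 = 8)
g = 8438 (g = 2 - ½*(-16872) = 2 + 8436 = 8438)
I*g = 8*8438 = 67504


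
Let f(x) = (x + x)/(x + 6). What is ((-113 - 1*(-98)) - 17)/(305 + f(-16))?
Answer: -160/1541 ≈ -0.10383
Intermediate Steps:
f(x) = 2*x/(6 + x) (f(x) = (2*x)/(6 + x) = 2*x/(6 + x))
((-113 - 1*(-98)) - 17)/(305 + f(-16)) = ((-113 - 1*(-98)) - 17)/(305 + 2*(-16)/(6 - 16)) = ((-113 + 98) - 17)/(305 + 2*(-16)/(-10)) = (-15 - 17)/(305 + 2*(-16)*(-1/10)) = -32/(305 + 16/5) = -32/1541/5 = -32*5/1541 = -160/1541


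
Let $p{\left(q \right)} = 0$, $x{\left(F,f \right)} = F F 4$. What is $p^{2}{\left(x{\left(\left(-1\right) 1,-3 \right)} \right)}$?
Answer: $0$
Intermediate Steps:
$x{\left(F,f \right)} = 4 F^{2}$ ($x{\left(F,f \right)} = F^{2} \cdot 4 = 4 F^{2}$)
$p^{2}{\left(x{\left(\left(-1\right) 1,-3 \right)} \right)} = 0^{2} = 0$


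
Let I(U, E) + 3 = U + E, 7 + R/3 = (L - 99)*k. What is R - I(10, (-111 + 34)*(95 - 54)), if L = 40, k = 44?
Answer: -4659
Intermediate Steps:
R = -7809 (R = -21 + 3*((40 - 99)*44) = -21 + 3*(-59*44) = -21 + 3*(-2596) = -21 - 7788 = -7809)
I(U, E) = -3 + E + U (I(U, E) = -3 + (U + E) = -3 + (E + U) = -3 + E + U)
R - I(10, (-111 + 34)*(95 - 54)) = -7809 - (-3 + (-111 + 34)*(95 - 54) + 10) = -7809 - (-3 - 77*41 + 10) = -7809 - (-3 - 3157 + 10) = -7809 - 1*(-3150) = -7809 + 3150 = -4659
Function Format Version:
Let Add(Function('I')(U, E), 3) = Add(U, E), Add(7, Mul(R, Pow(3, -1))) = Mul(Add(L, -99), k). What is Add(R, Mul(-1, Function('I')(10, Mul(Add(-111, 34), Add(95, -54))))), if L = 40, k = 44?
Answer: -4659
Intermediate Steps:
R = -7809 (R = Add(-21, Mul(3, Mul(Add(40, -99), 44))) = Add(-21, Mul(3, Mul(-59, 44))) = Add(-21, Mul(3, -2596)) = Add(-21, -7788) = -7809)
Function('I')(U, E) = Add(-3, E, U) (Function('I')(U, E) = Add(-3, Add(U, E)) = Add(-3, Add(E, U)) = Add(-3, E, U))
Add(R, Mul(-1, Function('I')(10, Mul(Add(-111, 34), Add(95, -54))))) = Add(-7809, Mul(-1, Add(-3, Mul(Add(-111, 34), Add(95, -54)), 10))) = Add(-7809, Mul(-1, Add(-3, Mul(-77, 41), 10))) = Add(-7809, Mul(-1, Add(-3, -3157, 10))) = Add(-7809, Mul(-1, -3150)) = Add(-7809, 3150) = -4659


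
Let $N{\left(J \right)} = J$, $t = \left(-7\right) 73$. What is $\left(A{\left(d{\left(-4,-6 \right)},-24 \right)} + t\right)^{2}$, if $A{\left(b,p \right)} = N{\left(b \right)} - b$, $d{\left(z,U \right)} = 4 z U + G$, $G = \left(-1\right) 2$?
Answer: $261121$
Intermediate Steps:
$G = -2$
$t = -511$
$d{\left(z,U \right)} = -2 + 4 U z$ ($d{\left(z,U \right)} = 4 z U - 2 = 4 U z - 2 = -2 + 4 U z$)
$A{\left(b,p \right)} = 0$ ($A{\left(b,p \right)} = b - b = 0$)
$\left(A{\left(d{\left(-4,-6 \right)},-24 \right)} + t\right)^{2} = \left(0 - 511\right)^{2} = \left(-511\right)^{2} = 261121$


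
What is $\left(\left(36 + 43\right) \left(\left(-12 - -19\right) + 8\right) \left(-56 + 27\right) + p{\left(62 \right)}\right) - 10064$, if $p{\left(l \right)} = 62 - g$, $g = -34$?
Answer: $-44333$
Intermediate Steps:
$p{\left(l \right)} = 96$ ($p{\left(l \right)} = 62 - -34 = 62 + 34 = 96$)
$\left(\left(36 + 43\right) \left(\left(-12 - -19\right) + 8\right) \left(-56 + 27\right) + p{\left(62 \right)}\right) - 10064 = \left(\left(36 + 43\right) \left(\left(-12 - -19\right) + 8\right) \left(-56 + 27\right) + 96\right) - 10064 = \left(79 \left(\left(-12 + 19\right) + 8\right) \left(-29\right) + 96\right) - 10064 = \left(79 \left(7 + 8\right) \left(-29\right) + 96\right) - 10064 = \left(79 \cdot 15 \left(-29\right) + 96\right) - 10064 = \left(1185 \left(-29\right) + 96\right) - 10064 = \left(-34365 + 96\right) - 10064 = -34269 - 10064 = -44333$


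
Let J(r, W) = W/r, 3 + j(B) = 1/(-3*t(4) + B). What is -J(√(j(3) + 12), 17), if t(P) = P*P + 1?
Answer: -68*√1293/431 ≈ -5.6732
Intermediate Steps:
t(P) = 1 + P² (t(P) = P² + 1 = 1 + P²)
j(B) = -3 + 1/(-51 + B) (j(B) = -3 + 1/(-3*(1 + 4²) + B) = -3 + 1/(-3*(1 + 16) + B) = -3 + 1/(-3*17 + B) = -3 + 1/(-51 + B))
-J(√(j(3) + 12), 17) = -17/(√((154 - 3*3)/(-51 + 3) + 12)) = -17/(√((154 - 9)/(-48) + 12)) = -17/(√(-1/48*145 + 12)) = -17/(√(-145/48 + 12)) = -17/(√(431/48)) = -17/(√1293/12) = -17*4*√1293/431 = -68*√1293/431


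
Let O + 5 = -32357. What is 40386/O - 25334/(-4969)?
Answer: 309590437/80403389 ≈ 3.8505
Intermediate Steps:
O = -32362 (O = -5 - 32357 = -32362)
40386/O - 25334/(-4969) = 40386/(-32362) - 25334/(-4969) = 40386*(-1/32362) - 25334*(-1/4969) = -20193/16181 + 25334/4969 = 309590437/80403389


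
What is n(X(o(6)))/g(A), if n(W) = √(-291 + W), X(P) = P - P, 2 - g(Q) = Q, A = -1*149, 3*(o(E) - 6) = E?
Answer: I*√291/151 ≈ 0.11297*I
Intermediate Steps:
o(E) = 6 + E/3
A = -149
g(Q) = 2 - Q
X(P) = 0
n(X(o(6)))/g(A) = √(-291 + 0)/(2 - 1*(-149)) = √(-291)/(2 + 149) = (I*√291)/151 = (I*√291)*(1/151) = I*√291/151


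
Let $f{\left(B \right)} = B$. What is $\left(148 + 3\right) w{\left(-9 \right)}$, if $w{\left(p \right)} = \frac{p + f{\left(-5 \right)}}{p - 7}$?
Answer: $\frac{1057}{8} \approx 132.13$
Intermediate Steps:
$w{\left(p \right)} = \frac{-5 + p}{-7 + p}$ ($w{\left(p \right)} = \frac{p - 5}{p - 7} = \frac{-5 + p}{-7 + p}$)
$\left(148 + 3\right) w{\left(-9 \right)} = \left(148 + 3\right) \frac{-5 - 9}{-7 - 9} = 151 \frac{1}{-16} \left(-14\right) = 151 \left(\left(- \frac{1}{16}\right) \left(-14\right)\right) = 151 \cdot \frac{7}{8} = \frac{1057}{8}$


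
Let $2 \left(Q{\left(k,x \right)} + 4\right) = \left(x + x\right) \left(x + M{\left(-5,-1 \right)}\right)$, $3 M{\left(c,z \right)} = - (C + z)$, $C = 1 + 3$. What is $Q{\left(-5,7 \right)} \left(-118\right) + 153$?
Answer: $-4331$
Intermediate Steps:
$C = 4$
$M{\left(c,z \right)} = - \frac{4}{3} - \frac{z}{3}$ ($M{\left(c,z \right)} = \frac{\left(-1\right) \left(4 + z\right)}{3} = \frac{-4 - z}{3} = - \frac{4}{3} - \frac{z}{3}$)
$Q{\left(k,x \right)} = -4 + x \left(-1 + x\right)$ ($Q{\left(k,x \right)} = -4 + \frac{\left(x + x\right) \left(x - 1\right)}{2} = -4 + \frac{2 x \left(x + \left(- \frac{4}{3} + \frac{1}{3}\right)\right)}{2} = -4 + \frac{2 x \left(x - 1\right)}{2} = -4 + \frac{2 x \left(-1 + x\right)}{2} = -4 + x \left(-1 + x\right)$)
$Q{\left(-5,7 \right)} \left(-118\right) + 153 = \left(-4 + 7^{2} - 7\right) \left(-118\right) + 153 = \left(-4 + 49 - 7\right) \left(-118\right) + 153 = 38 \left(-118\right) + 153 = -4484 + 153 = -4331$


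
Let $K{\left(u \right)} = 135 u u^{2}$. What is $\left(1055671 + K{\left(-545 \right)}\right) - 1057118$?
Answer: $-21853615822$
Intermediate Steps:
$K{\left(u \right)} = 135 u^{3}$
$\left(1055671 + K{\left(-545 \right)}\right) - 1057118 = \left(1055671 + 135 \left(-545\right)^{3}\right) - 1057118 = \left(1055671 + 135 \left(-161878625\right)\right) - 1057118 = \left(1055671 - 21853614375\right) - 1057118 = -21852558704 - 1057118 = -21853615822$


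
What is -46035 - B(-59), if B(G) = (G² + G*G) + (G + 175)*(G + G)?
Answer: -39309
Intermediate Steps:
B(G) = 2*G² + 2*G*(175 + G) (B(G) = (G² + G²) + (175 + G)*(2*G) = 2*G² + 2*G*(175 + G))
-46035 - B(-59) = -46035 - 2*(-59)*(175 + 2*(-59)) = -46035 - 2*(-59)*(175 - 118) = -46035 - 2*(-59)*57 = -46035 - 1*(-6726) = -46035 + 6726 = -39309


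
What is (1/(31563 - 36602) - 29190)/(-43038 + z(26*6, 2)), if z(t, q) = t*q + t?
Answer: 147088411/214510230 ≈ 0.68569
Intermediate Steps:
z(t, q) = t + q*t (z(t, q) = q*t + t = t + q*t)
(1/(31563 - 36602) - 29190)/(-43038 + z(26*6, 2)) = (1/(31563 - 36602) - 29190)/(-43038 + (26*6)*(1 + 2)) = (1/(-5039) - 29190)/(-43038 + 156*3) = (-1/5039 - 29190)/(-43038 + 468) = -147088411/5039/(-42570) = -147088411/5039*(-1/42570) = 147088411/214510230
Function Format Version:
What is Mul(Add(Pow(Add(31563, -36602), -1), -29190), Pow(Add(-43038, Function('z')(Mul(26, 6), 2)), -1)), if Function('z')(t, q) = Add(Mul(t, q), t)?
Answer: Rational(147088411, 214510230) ≈ 0.68569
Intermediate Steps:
Function('z')(t, q) = Add(t, Mul(q, t)) (Function('z')(t, q) = Add(Mul(q, t), t) = Add(t, Mul(q, t)))
Mul(Add(Pow(Add(31563, -36602), -1), -29190), Pow(Add(-43038, Function('z')(Mul(26, 6), 2)), -1)) = Mul(Add(Pow(Add(31563, -36602), -1), -29190), Pow(Add(-43038, Mul(Mul(26, 6), Add(1, 2))), -1)) = Mul(Add(Pow(-5039, -1), -29190), Pow(Add(-43038, Mul(156, 3)), -1)) = Mul(Add(Rational(-1, 5039), -29190), Pow(Add(-43038, 468), -1)) = Mul(Rational(-147088411, 5039), Pow(-42570, -1)) = Mul(Rational(-147088411, 5039), Rational(-1, 42570)) = Rational(147088411, 214510230)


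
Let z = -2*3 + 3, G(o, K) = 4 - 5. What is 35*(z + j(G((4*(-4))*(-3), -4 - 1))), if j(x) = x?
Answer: -140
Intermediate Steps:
G(o, K) = -1
z = -3 (z = -6 + 3 = -3)
35*(z + j(G((4*(-4))*(-3), -4 - 1))) = 35*(-3 - 1) = 35*(-4) = -140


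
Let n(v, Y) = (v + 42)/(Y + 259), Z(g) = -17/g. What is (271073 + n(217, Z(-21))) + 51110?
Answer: 1757835887/5456 ≈ 3.2218e+5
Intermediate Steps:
n(v, Y) = (42 + v)/(259 + Y)
(271073 + n(217, Z(-21))) + 51110 = (271073 + (42 + 217)/(259 - 17/(-21))) + 51110 = (271073 + 259/(259 - 17*(-1/21))) + 51110 = (271073 + 259/(259 + 17/21)) + 51110 = (271073 + 259/(5456/21)) + 51110 = (271073 + (21/5456)*259) + 51110 = (271073 + 5439/5456) + 51110 = 1478979727/5456 + 51110 = 1757835887/5456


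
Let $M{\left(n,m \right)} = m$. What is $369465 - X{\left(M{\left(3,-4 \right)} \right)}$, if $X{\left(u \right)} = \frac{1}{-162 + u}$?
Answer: $\frac{61331191}{166} \approx 3.6947 \cdot 10^{5}$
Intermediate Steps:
$369465 - X{\left(M{\left(3,-4 \right)} \right)} = 369465 - \frac{1}{-162 - 4} = 369465 - \frac{1}{-166} = 369465 - - \frac{1}{166} = 369465 + \frac{1}{166} = \frac{61331191}{166}$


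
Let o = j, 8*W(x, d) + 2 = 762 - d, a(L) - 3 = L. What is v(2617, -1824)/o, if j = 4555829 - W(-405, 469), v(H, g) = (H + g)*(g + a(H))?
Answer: 82784/597481 ≈ 0.13856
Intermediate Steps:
a(L) = 3 + L
W(x, d) = 95 - d/8 (W(x, d) = -1/4 + (762 - d)/8 = -1/4 + (381/4 - d/8) = 95 - d/8)
v(H, g) = (H + g)*(3 + H + g) (v(H, g) = (H + g)*(g + (3 + H)) = (H + g)*(3 + H + g))
j = 36446341/8 (j = 4555829 - (95 - 1/8*469) = 4555829 - (95 - 469/8) = 4555829 - 1*291/8 = 4555829 - 291/8 = 36446341/8 ≈ 4.5558e+6)
o = 36446341/8 ≈ 4.5558e+6
v(2617, -1824)/o = ((-1824)**2 + 2617*(-1824) + 2617*(3 + 2617) - 1824*(3 + 2617))/(36446341/8) = (3326976 - 4773408 + 2617*2620 - 1824*2620)*(8/36446341) = (3326976 - 4773408 + 6856540 - 4778880)*(8/36446341) = 631228*(8/36446341) = 82784/597481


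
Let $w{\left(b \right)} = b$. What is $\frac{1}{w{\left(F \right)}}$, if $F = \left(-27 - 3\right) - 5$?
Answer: $- \frac{1}{35} \approx -0.028571$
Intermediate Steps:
$F = -35$ ($F = -30 - 5 = -35$)
$\frac{1}{w{\left(F \right)}} = \frac{1}{-35} = - \frac{1}{35}$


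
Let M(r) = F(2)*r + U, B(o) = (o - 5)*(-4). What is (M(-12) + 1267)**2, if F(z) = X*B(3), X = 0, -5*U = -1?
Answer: 40144896/25 ≈ 1.6058e+6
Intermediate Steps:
U = 1/5 (U = -1/5*(-1) = 1/5 ≈ 0.20000)
B(o) = 20 - 4*o (B(o) = (-5 + o)*(-4) = 20 - 4*o)
F(z) = 0 (F(z) = 0*(20 - 4*3) = 0*(20 - 12) = 0*8 = 0)
M(r) = 1/5 (M(r) = 0*r + 1/5 = 0 + 1/5 = 1/5)
(M(-12) + 1267)**2 = (1/5 + 1267)**2 = (6336/5)**2 = 40144896/25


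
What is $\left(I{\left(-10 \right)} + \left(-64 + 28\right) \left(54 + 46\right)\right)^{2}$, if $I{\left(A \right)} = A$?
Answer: $13032100$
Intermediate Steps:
$\left(I{\left(-10 \right)} + \left(-64 + 28\right) \left(54 + 46\right)\right)^{2} = \left(-10 + \left(-64 + 28\right) \left(54 + 46\right)\right)^{2} = \left(-10 - 3600\right)^{2} = \left(-3610\right)^{2} = 13032100$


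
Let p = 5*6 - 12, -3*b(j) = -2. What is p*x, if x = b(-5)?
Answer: 12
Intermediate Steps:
b(j) = 2/3 (b(j) = -1/3*(-2) = 2/3)
p = 18 (p = 30 - 12 = 18)
x = 2/3 ≈ 0.66667
p*x = 18*(2/3) = 12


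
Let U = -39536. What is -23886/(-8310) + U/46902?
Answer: 65979751/32479635 ≈ 2.0314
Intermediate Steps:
-23886/(-8310) + U/46902 = -23886/(-8310) - 39536/46902 = -23886*(-1/8310) - 39536*1/46902 = 3981/1385 - 19768/23451 = 65979751/32479635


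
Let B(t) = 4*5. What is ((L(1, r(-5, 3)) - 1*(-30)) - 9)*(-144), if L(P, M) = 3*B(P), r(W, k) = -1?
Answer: -11664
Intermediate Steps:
B(t) = 20
L(P, M) = 60 (L(P, M) = 3*20 = 60)
((L(1, r(-5, 3)) - 1*(-30)) - 9)*(-144) = ((60 - 1*(-30)) - 9)*(-144) = ((60 + 30) - 9)*(-144) = (90 - 9)*(-144) = 81*(-144) = -11664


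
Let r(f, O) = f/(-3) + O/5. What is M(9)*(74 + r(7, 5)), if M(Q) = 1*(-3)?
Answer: -218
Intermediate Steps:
r(f, O) = -f/3 + O/5 (r(f, O) = f*(-⅓) + O*(⅕) = -f/3 + O/5)
M(Q) = -3
M(9)*(74 + r(7, 5)) = -3*(74 + (-⅓*7 + (⅕)*5)) = -3*(74 + (-7/3 + 1)) = -3*(74 - 4/3) = -3*218/3 = -218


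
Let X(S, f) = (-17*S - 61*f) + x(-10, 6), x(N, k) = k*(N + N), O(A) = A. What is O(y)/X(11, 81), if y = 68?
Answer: -17/1312 ≈ -0.012957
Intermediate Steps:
x(N, k) = 2*N*k (x(N, k) = k*(2*N) = 2*N*k)
X(S, f) = -120 - 61*f - 17*S (X(S, f) = (-17*S - 61*f) + 2*(-10)*6 = (-61*f - 17*S) - 120 = -120 - 61*f - 17*S)
O(y)/X(11, 81) = 68/(-120 - 61*81 - 17*11) = 68/(-120 - 4941 - 187) = 68/(-5248) = 68*(-1/5248) = -17/1312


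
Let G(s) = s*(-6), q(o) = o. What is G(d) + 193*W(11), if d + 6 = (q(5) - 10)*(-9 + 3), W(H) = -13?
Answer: -2653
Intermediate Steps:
d = 24 (d = -6 + (5 - 10)*(-9 + 3) = -6 - 5*(-6) = -6 + 30 = 24)
G(s) = -6*s
G(d) + 193*W(11) = -6*24 + 193*(-13) = -144 - 2509 = -2653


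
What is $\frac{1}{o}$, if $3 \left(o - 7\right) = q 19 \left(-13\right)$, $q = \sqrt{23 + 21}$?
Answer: $- \frac{63}{2683955} - \frac{1482 \sqrt{11}}{2683955} \approx -0.0018548$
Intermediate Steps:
$q = 2 \sqrt{11}$ ($q = \sqrt{44} = 2 \sqrt{11} \approx 6.6332$)
$o = 7 - \frac{494 \sqrt{11}}{3}$ ($o = 7 + \frac{2 \sqrt{11} \cdot 19 \left(-13\right)}{3} = 7 + \frac{38 \sqrt{11} \left(-13\right)}{3} = 7 + \frac{\left(-494\right) \sqrt{11}}{3} = 7 - \frac{494 \sqrt{11}}{3} \approx -539.14$)
$\frac{1}{o} = \frac{1}{7 - \frac{494 \sqrt{11}}{3}}$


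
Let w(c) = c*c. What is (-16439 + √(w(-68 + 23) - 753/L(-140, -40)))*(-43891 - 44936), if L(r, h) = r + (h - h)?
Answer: 1460227053 - 88827*√9948855/70 ≈ 1.4562e+9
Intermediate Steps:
L(r, h) = r (L(r, h) = r + 0 = r)
w(c) = c²
(-16439 + √(w(-68 + 23) - 753/L(-140, -40)))*(-43891 - 44936) = (-16439 + √((-68 + 23)² - 753/(-140)))*(-43891 - 44936) = (-16439 + √((-45)² - 753*(-1/140)))*(-88827) = (-16439 + √(2025 + 753/140))*(-88827) = (-16439 + √(284253/140))*(-88827) = (-16439 + √9948855/70)*(-88827) = 1460227053 - 88827*√9948855/70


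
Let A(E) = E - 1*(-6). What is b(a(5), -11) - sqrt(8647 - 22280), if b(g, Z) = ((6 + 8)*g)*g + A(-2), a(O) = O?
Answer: 354 - I*sqrt(13633) ≈ 354.0 - 116.76*I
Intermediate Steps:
A(E) = 6 + E (A(E) = E + 6 = 6 + E)
b(g, Z) = 4 + 14*g**2 (b(g, Z) = ((6 + 8)*g)*g + (6 - 2) = (14*g)*g + 4 = 14*g**2 + 4 = 4 + 14*g**2)
b(a(5), -11) - sqrt(8647 - 22280) = (4 + 14*5**2) - sqrt(8647 - 22280) = (4 + 14*25) - sqrt(-13633) = (4 + 350) - I*sqrt(13633) = 354 - I*sqrt(13633)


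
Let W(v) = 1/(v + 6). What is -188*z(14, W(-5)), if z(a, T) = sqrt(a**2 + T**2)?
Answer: -188*sqrt(197) ≈ -2638.7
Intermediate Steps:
W(v) = 1/(6 + v)
z(a, T) = sqrt(T**2 + a**2)
-188*z(14, W(-5)) = -188*sqrt((1/(6 - 5))**2 + 14**2) = -188*sqrt((1/1)**2 + 196) = -188*sqrt(1**2 + 196) = -188*sqrt(1 + 196) = -188*sqrt(197)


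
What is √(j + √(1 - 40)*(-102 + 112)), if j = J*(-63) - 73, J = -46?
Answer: √(2825 + 10*I*√39) ≈ 53.154 + 0.5874*I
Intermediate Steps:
j = 2825 (j = -46*(-63) - 73 = 2898 - 73 = 2825)
√(j + √(1 - 40)*(-102 + 112)) = √(2825 + √(1 - 40)*(-102 + 112)) = √(2825 + √(-39)*10) = √(2825 + (I*√39)*10) = √(2825 + 10*I*√39)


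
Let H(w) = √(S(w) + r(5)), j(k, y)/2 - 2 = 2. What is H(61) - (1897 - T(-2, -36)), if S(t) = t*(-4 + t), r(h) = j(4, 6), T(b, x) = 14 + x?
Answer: -1919 + √3485 ≈ -1860.0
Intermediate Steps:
j(k, y) = 8 (j(k, y) = 4 + 2*2 = 4 + 4 = 8)
r(h) = 8
H(w) = √(8 + w*(-4 + w)) (H(w) = √(w*(-4 + w) + 8) = √(8 + w*(-4 + w)))
H(61) - (1897 - T(-2, -36)) = √(8 + 61*(-4 + 61)) - (1897 - (14 - 36)) = √(8 + 61*57) - (1897 - 1*(-22)) = √(8 + 3477) - (1897 + 22) = √3485 - 1*1919 = √3485 - 1919 = -1919 + √3485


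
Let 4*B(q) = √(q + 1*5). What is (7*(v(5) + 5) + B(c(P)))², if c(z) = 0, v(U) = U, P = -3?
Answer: (280 + √5)²/16 ≈ 4978.6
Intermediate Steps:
B(q) = √(5 + q)/4 (B(q) = √(q + 1*5)/4 = √(q + 5)/4 = √(5 + q)/4)
(7*(v(5) + 5) + B(c(P)))² = (7*(5 + 5) + √(5 + 0)/4)² = (7*10 + √5/4)² = (70 + √5/4)²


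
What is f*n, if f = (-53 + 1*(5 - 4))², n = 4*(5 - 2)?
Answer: 32448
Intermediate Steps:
n = 12 (n = 4*3 = 12)
f = 2704 (f = (-53 + 1*1)² = (-53 + 1)² = (-52)² = 2704)
f*n = 2704*12 = 32448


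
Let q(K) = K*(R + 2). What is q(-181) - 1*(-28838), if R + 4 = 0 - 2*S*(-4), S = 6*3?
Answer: 3136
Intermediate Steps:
S = 18
R = 140 (R = -4 + (0 - 2*18*(-4)) = -4 + (0 - 36*(-4)) = -4 + (0 + 144) = -4 + 144 = 140)
q(K) = 142*K (q(K) = K*(140 + 2) = K*142 = 142*K)
q(-181) - 1*(-28838) = 142*(-181) - 1*(-28838) = -25702 + 28838 = 3136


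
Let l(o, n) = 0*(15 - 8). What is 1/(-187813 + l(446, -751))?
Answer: -1/187813 ≈ -5.3244e-6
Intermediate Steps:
l(o, n) = 0 (l(o, n) = 0*7 = 0)
1/(-187813 + l(446, -751)) = 1/(-187813 + 0) = 1/(-187813) = -1/187813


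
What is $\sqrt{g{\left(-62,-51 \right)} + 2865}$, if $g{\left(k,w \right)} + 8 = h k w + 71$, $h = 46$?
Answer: $2 \sqrt{37095} \approx 385.2$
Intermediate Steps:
$g{\left(k,w \right)} = 63 + 46 k w$ ($g{\left(k,w \right)} = -8 + \left(46 k w + 71\right) = -8 + \left(71 + 46 k w\right) = 63 + 46 k w$)
$\sqrt{g{\left(-62,-51 \right)} + 2865} = \sqrt{\left(63 + 46 \left(-62\right) \left(-51\right)\right) + 2865} = \sqrt{\left(63 + 145452\right) + 2865} = \sqrt{145515 + 2865} = \sqrt{148380} = 2 \sqrt{37095}$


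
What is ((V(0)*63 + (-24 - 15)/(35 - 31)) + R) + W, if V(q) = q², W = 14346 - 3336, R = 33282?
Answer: 177129/4 ≈ 44282.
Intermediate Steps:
W = 11010
((V(0)*63 + (-24 - 15)/(35 - 31)) + R) + W = ((0²*63 + (-24 - 15)/(35 - 31)) + 33282) + 11010 = ((0*63 - 39/4) + 33282) + 11010 = ((0 - 39*¼) + 33282) + 11010 = ((0 - 39/4) + 33282) + 11010 = (-39/4 + 33282) + 11010 = 133089/4 + 11010 = 177129/4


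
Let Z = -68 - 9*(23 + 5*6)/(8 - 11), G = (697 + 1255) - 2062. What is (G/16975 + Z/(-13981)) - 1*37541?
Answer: -1781902764322/47465495 ≈ -37541.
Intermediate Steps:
G = -110 (G = 1952 - 2062 = -110)
Z = 91 (Z = -68 - 9*(23 + 30)/(-3) = -68 - 477*(-1)/3 = -68 - 9*(-53/3) = -68 + 159 = 91)
(G/16975 + Z/(-13981)) - 1*37541 = (-110/16975 + 91/(-13981)) - 1*37541 = (-110*1/16975 + 91*(-1/13981)) - 37541 = (-22/3395 - 91/13981) - 37541 = -616527/47465495 - 37541 = -1781902764322/47465495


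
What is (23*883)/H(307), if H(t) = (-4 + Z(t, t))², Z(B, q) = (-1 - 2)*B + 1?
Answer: 20309/853776 ≈ 0.023787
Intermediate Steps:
Z(B, q) = 1 - 3*B (Z(B, q) = -3*B + 1 = 1 - 3*B)
H(t) = (-3 - 3*t)² (H(t) = (-4 + (1 - 3*t))² = (-3 - 3*t)²)
(23*883)/H(307) = (23*883)/((9*(1 + 307)²)) = 20309/((9*308²)) = 20309/((9*94864)) = 20309/853776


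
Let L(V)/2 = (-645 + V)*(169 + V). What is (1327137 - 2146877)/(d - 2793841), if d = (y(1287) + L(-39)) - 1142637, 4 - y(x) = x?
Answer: 819740/4115601 ≈ 0.19918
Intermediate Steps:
y(x) = 4 - x
L(V) = 2*(-645 + V)*(169 + V) (L(V) = 2*((-645 + V)*(169 + V)) = 2*(-645 + V)*(169 + V))
d = -1321760 (d = ((4 - 1*1287) + (-218010 - 952*(-39) + 2*(-39)**2)) - 1142637 = ((4 - 1287) + (-218010 + 37128 + 2*1521)) - 1142637 = (-1283 + (-218010 + 37128 + 3042)) - 1142637 = (-1283 - 177840) - 1142637 = -179123 - 1142637 = -1321760)
(1327137 - 2146877)/(d - 2793841) = (1327137 - 2146877)/(-1321760 - 2793841) = -819740/(-4115601) = -819740*(-1/4115601) = 819740/4115601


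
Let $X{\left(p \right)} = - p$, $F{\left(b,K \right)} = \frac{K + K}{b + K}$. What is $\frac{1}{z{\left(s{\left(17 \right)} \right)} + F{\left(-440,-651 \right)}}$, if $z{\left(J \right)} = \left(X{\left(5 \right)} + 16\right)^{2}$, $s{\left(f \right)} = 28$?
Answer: $\frac{1091}{133313} \approx 0.0081837$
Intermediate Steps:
$F{\left(b,K \right)} = \frac{2 K}{K + b}$
$z{\left(J \right)} = 121$ ($z{\left(J \right)} = \left(\left(-1\right) 5 + 16\right)^{2} = \left(-5 + 16\right)^{2} = 11^{2} = 121$)
$\frac{1}{z{\left(s{\left(17 \right)} \right)} + F{\left(-440,-651 \right)}} = \frac{1}{121 + 2 \left(-651\right) \frac{1}{-651 - 440}} = \frac{1}{121 + 2 \left(-651\right) \frac{1}{-1091}} = \frac{1}{121 + 2 \left(-651\right) \left(- \frac{1}{1091}\right)} = \frac{1}{121 + \frac{1302}{1091}} = \frac{1}{\frac{133313}{1091}} = \frac{1091}{133313}$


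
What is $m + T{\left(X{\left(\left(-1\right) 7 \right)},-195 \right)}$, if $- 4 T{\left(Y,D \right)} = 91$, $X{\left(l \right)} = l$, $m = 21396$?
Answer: $\frac{85493}{4} \approx 21373.0$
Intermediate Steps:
$T{\left(Y,D \right)} = - \frac{91}{4}$ ($T{\left(Y,D \right)} = \left(- \frac{1}{4}\right) 91 = - \frac{91}{4}$)
$m + T{\left(X{\left(\left(-1\right) 7 \right)},-195 \right)} = 21396 - \frac{91}{4} = \frac{85493}{4}$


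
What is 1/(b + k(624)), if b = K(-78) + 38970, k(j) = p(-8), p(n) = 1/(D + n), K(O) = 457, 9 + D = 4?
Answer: 13/512550 ≈ 2.5363e-5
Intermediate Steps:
D = -5 (D = -9 + 4 = -5)
p(n) = 1/(-5 + n)
k(j) = -1/13 (k(j) = 1/(-5 - 8) = 1/(-13) = -1/13)
b = 39427 (b = 457 + 38970 = 39427)
1/(b + k(624)) = 1/(39427 - 1/13) = 1/(512550/13) = 13/512550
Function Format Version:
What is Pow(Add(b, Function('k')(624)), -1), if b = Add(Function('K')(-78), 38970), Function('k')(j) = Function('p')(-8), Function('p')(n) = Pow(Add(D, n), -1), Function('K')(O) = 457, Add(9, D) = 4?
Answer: Rational(13, 512550) ≈ 2.5363e-5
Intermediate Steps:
D = -5 (D = Add(-9, 4) = -5)
Function('p')(n) = Pow(Add(-5, n), -1)
Function('k')(j) = Rational(-1, 13) (Function('k')(j) = Pow(Add(-5, -8), -1) = Pow(-13, -1) = Rational(-1, 13))
b = 39427 (b = Add(457, 38970) = 39427)
Pow(Add(b, Function('k')(624)), -1) = Pow(Add(39427, Rational(-1, 13)), -1) = Pow(Rational(512550, 13), -1) = Rational(13, 512550)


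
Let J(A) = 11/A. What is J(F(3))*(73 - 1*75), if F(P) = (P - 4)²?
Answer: -22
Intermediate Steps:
F(P) = (-4 + P)²
J(F(3))*(73 - 1*75) = (11/((-4 + 3)²))*(73 - 1*75) = (11/((-1)²))*(73 - 75) = (11/1)*(-2) = (11*1)*(-2) = 11*(-2) = -22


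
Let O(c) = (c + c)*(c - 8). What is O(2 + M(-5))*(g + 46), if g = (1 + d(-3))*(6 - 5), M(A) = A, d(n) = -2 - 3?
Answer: 2772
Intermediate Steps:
d(n) = -5
O(c) = 2*c*(-8 + c) (O(c) = (2*c)*(-8 + c) = 2*c*(-8 + c))
g = -4 (g = (1 - 5)*(6 - 5) = -4*1 = -4)
O(2 + M(-5))*(g + 46) = (2*(2 - 5)*(-8 + (2 - 5)))*(-4 + 46) = (2*(-3)*(-8 - 3))*42 = (2*(-3)*(-11))*42 = 66*42 = 2772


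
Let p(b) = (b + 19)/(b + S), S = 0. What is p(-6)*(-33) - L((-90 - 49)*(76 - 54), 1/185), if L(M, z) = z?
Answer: 26453/370 ≈ 71.495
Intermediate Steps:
p(b) = (19 + b)/b (p(b) = (b + 19)/(b + 0) = (19 + b)/b)
p(-6)*(-33) - L((-90 - 49)*(76 - 54), 1/185) = ((19 - 6)/(-6))*(-33) - 1/185 = -1/6*13*(-33) - 1/185 = -13/6*(-33) - 1*1/185 = 143/2 - 1/185 = 26453/370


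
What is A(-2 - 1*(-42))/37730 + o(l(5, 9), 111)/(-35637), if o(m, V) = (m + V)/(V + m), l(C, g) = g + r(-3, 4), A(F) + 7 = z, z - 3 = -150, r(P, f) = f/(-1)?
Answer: -5126/1247295 ≈ -0.0041097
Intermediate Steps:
r(P, f) = -f (r(P, f) = f*(-1) = -f)
z = -147 (z = 3 - 150 = -147)
A(F) = -154 (A(F) = -7 - 147 = -154)
l(C, g) = -4 + g (l(C, g) = g - 1*4 = g - 4 = -4 + g)
o(m, V) = 1 (o(m, V) = (V + m)/(V + m) = 1)
A(-2 - 1*(-42))/37730 + o(l(5, 9), 111)/(-35637) = -154/37730 + 1/(-35637) = -154*1/37730 + 1*(-1/35637) = -1/245 - 1/35637 = -5126/1247295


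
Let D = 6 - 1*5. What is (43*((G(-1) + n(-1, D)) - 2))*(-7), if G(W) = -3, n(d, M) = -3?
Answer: 2408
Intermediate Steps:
D = 1 (D = 6 - 5 = 1)
(43*((G(-1) + n(-1, D)) - 2))*(-7) = (43*((-3 - 3) - 2))*(-7) = (43*(-6 - 2))*(-7) = (43*(-8))*(-7) = -344*(-7) = 2408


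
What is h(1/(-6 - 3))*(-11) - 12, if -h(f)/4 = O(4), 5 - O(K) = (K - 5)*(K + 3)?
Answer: 516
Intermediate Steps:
O(K) = 5 - (-5 + K)*(3 + K) (O(K) = 5 - (K - 5)*(K + 3) = 5 - (-5 + K)*(3 + K))
h(f) = -48 (h(f) = -4*(20 - 1*4² + 2*4) = -4*(20 - 1*16 + 8) = -4*(20 - 16 + 8) = -4*12 = -48)
h(1/(-6 - 3))*(-11) - 12 = -48*(-11) - 12 = 528 - 12 = 516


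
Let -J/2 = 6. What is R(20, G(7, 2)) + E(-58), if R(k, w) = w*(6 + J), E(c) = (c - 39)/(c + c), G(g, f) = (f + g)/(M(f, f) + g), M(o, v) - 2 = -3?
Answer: -947/116 ≈ -8.1638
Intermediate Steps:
M(o, v) = -1 (M(o, v) = 2 - 3 = -1)
J = -12 (J = -2*6 = -12)
G(g, f) = (f + g)/(-1 + g)
E(c) = (-39 + c)/(2*c) (E(c) = (-39 + c)/((2*c)) = (-39 + c)*(1/(2*c)) = (-39 + c)/(2*c))
R(k, w) = -6*w (R(k, w) = w*(6 - 12) = w*(-6) = -6*w)
R(20, G(7, 2)) + E(-58) = -6*(2 + 7)/(-1 + 7) + (1/2)*(-39 - 58)/(-58) = -6*9/6 + (1/2)*(-1/58)*(-97) = -9 + 97/116 = -947/116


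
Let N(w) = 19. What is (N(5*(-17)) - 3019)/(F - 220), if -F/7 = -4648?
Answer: -250/2693 ≈ -0.092833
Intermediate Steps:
F = 32536 (F = -7*(-4648) = 32536)
(N(5*(-17)) - 3019)/(F - 220) = (19 - 3019)/(32536 - 220) = -3000/32316 = -3000*1/32316 = -250/2693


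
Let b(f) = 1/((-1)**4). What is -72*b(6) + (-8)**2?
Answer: -8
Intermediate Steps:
b(f) = 1 (b(f) = 1/1 = 1)
-72*b(6) + (-8)**2 = -72*1 + (-8)**2 = -72 + 64 = -8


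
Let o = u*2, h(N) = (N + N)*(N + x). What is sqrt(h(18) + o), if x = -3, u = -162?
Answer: 6*sqrt(6) ≈ 14.697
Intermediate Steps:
h(N) = 2*N*(-3 + N) (h(N) = (N + N)*(N - 3) = (2*N)*(-3 + N) = 2*N*(-3 + N))
o = -324 (o = -162*2 = -324)
sqrt(h(18) + o) = sqrt(2*18*(-3 + 18) - 324) = sqrt(2*18*15 - 324) = sqrt(540 - 324) = sqrt(216) = 6*sqrt(6)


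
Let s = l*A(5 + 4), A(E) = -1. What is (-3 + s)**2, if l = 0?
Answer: 9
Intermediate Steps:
s = 0 (s = 0*(-1) = 0)
(-3 + s)**2 = (-3 + 0)**2 = (-3)**2 = 9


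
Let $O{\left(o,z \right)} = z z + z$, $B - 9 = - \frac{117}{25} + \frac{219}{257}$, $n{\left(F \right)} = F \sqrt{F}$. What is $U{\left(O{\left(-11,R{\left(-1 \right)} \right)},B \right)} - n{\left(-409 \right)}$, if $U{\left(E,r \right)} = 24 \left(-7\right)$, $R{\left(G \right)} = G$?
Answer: $-168 + 409 i \sqrt{409} \approx -168.0 + 8271.5 i$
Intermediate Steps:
$n{\left(F \right)} = F^{\frac{3}{2}}$
$B = \frac{33231}{6425}$ ($B = 9 + \left(- \frac{117}{25} + \frac{219}{257}\right) = 9 - \frac{24594}{6425} = \frac{33231}{6425} \approx 5.1721$)
$O{\left(o,z \right)} = z + z^{2}$ ($O{\left(o,z \right)} = z^{2} + z = z + z^{2}$)
$U{\left(E,r \right)} = -168$
$U{\left(O{\left(-11,R{\left(-1 \right)} \right)},B \right)} - n{\left(-409 \right)} = -168 - \left(-409\right)^{\frac{3}{2}} = -168 - - 409 i \sqrt{409} = -168 + 409 i \sqrt{409}$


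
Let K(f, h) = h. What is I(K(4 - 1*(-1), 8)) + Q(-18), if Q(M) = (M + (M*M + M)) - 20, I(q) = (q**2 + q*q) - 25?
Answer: 371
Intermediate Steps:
I(q) = -25 + 2*q**2 (I(q) = (q**2 + q**2) - 25 = 2*q**2 - 25 = -25 + 2*q**2)
Q(M) = -20 + M**2 + 2*M (Q(M) = (M + (M**2 + M)) - 20 = (M + (M + M**2)) - 20 = (M**2 + 2*M) - 20 = -20 + M**2 + 2*M)
I(K(4 - 1*(-1), 8)) + Q(-18) = (-25 + 2*8**2) + (-20 + (-18)**2 + 2*(-18)) = (-25 + 2*64) + (-20 + 324 - 36) = (-25 + 128) + 268 = 103 + 268 = 371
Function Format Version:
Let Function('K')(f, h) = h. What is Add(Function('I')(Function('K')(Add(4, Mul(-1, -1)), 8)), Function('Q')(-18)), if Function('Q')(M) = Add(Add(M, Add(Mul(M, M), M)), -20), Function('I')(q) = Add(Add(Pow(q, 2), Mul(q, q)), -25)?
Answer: 371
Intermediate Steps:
Function('I')(q) = Add(-25, Mul(2, Pow(q, 2))) (Function('I')(q) = Add(Add(Pow(q, 2), Pow(q, 2)), -25) = Add(Mul(2, Pow(q, 2)), -25) = Add(-25, Mul(2, Pow(q, 2))))
Function('Q')(M) = Add(-20, Pow(M, 2), Mul(2, M)) (Function('Q')(M) = Add(Add(M, Add(Pow(M, 2), M)), -20) = Add(Add(M, Add(M, Pow(M, 2))), -20) = Add(Add(Pow(M, 2), Mul(2, M)), -20) = Add(-20, Pow(M, 2), Mul(2, M)))
Add(Function('I')(Function('K')(Add(4, Mul(-1, -1)), 8)), Function('Q')(-18)) = Add(Add(-25, Mul(2, Pow(8, 2))), Add(-20, Pow(-18, 2), Mul(2, -18))) = Add(Add(-25, Mul(2, 64)), Add(-20, 324, -36)) = Add(Add(-25, 128), 268) = Add(103, 268) = 371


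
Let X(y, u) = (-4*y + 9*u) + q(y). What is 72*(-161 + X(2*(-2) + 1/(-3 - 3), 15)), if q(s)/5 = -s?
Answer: 828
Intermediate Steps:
q(s) = -5*s (q(s) = 5*(-s) = -5*s)
X(y, u) = -9*y + 9*u (X(y, u) = (-4*y + 9*u) - 5*y = -9*y + 9*u)
72*(-161 + X(2*(-2) + 1/(-3 - 3), 15)) = 72*(-161 + (-9*(2*(-2) + 1/(-3 - 3)) + 9*15)) = 72*(-161 + (-9*(-4 + 1/(-6)) + 135)) = 72*(-161 + (-9*(-4 - ⅙) + 135)) = 72*(-161 + (-9*(-25/6) + 135)) = 72*(-161 + (75/2 + 135)) = 72*(-161 + 345/2) = 72*(23/2) = 828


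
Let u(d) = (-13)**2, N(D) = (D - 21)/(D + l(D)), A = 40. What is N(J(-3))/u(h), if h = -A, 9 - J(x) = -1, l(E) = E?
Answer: -11/3380 ≈ -0.0032544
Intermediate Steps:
J(x) = 10 (J(x) = 9 - 1*(-1) = 9 + 1 = 10)
h = -40 (h = -1*40 = -40)
N(D) = (-21 + D)/(2*D) (N(D) = (D - 21)/(D + D) = (-21 + D)/((2*D)) = (-21 + D)*(1/(2*D)) = (-21 + D)/(2*D))
u(d) = 169
N(J(-3))/u(h) = ((1/2)*(-21 + 10)/10)/169 = ((1/2)*(1/10)*(-11))*(1/169) = -11/20*1/169 = -11/3380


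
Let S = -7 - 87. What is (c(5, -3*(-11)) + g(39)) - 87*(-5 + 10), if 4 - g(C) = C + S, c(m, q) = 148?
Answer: -228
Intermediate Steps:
S = -94
g(C) = 98 - C (g(C) = 4 - (C - 94) = 4 - (-94 + C) = 4 + (94 - C) = 98 - C)
(c(5, -3*(-11)) + g(39)) - 87*(-5 + 10) = (148 + (98 - 1*39)) - 87*(-5 + 10) = (148 + (98 - 39)) - 87*5 = (148 + 59) - 435 = 207 - 435 = -228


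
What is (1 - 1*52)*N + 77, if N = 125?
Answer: -6298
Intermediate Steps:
(1 - 1*52)*N + 77 = (1 - 1*52)*125 + 77 = (1 - 52)*125 + 77 = -51*125 + 77 = -6375 + 77 = -6298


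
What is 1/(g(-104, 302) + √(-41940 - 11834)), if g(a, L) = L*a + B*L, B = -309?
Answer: -8909/1111187775 - I*√53774/15556628850 ≈ -8.0176e-6 - 1.4906e-8*I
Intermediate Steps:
g(a, L) = -309*L + L*a (g(a, L) = L*a - 309*L = -309*L + L*a)
1/(g(-104, 302) + √(-41940 - 11834)) = 1/(302*(-309 - 104) + √(-41940 - 11834)) = 1/(302*(-413) + √(-53774)) = 1/(-124726 + I*√53774)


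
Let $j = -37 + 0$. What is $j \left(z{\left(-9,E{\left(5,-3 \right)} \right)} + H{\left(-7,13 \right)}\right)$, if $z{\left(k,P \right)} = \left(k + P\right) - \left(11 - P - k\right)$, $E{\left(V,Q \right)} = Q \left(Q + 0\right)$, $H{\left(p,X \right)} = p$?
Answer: $666$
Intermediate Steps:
$E{\left(V,Q \right)} = Q^{2}$ ($E{\left(V,Q \right)} = Q Q = Q^{2}$)
$j = -37$
$z{\left(k,P \right)} = -11 + 2 P + 2 k$ ($z{\left(k,P \right)} = \left(P + k\right) - \left(11 - P - k\right) = \left(P + k\right) + \left(-11 + P + k\right) = -11 + 2 P + 2 k$)
$j \left(z{\left(-9,E{\left(5,-3 \right)} \right)} + H{\left(-7,13 \right)}\right) = - 37 \left(\left(-11 + 2 \left(-3\right)^{2} + 2 \left(-9\right)\right) - 7\right) = - 37 \left(\left(-11 + 2 \cdot 9 - 18\right) - 7\right) = - 37 \left(\left(-11 + 18 - 18\right) - 7\right) = - 37 \left(-11 - 7\right) = \left(-37\right) \left(-18\right) = 666$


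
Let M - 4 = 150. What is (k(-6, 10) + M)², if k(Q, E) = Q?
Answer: 21904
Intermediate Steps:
M = 154 (M = 4 + 150 = 154)
(k(-6, 10) + M)² = (-6 + 154)² = 148² = 21904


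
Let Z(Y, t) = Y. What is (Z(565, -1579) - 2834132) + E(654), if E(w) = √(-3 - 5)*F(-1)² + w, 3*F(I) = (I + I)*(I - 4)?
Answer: -2832913 + 200*I*√2/9 ≈ -2.8329e+6 + 31.427*I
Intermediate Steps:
F(I) = 2*I*(-4 + I)/3 (F(I) = ((I + I)*(I - 4))/3 = ((2*I)*(-4 + I))/3 = (2*I*(-4 + I))/3 = 2*I*(-4 + I)/3)
E(w) = w + 200*I*√2/9 (E(w) = √(-3 - 5)*((⅔)*(-1)*(-4 - 1))² + w = √(-8)*((⅔)*(-1)*(-5))² + w = (2*I*√2)*(10/3)² + w = (2*I*√2)*(100/9) + w = 200*I*√2/9 + w = w + 200*I*√2/9)
(Z(565, -1579) - 2834132) + E(654) = (565 - 2834132) + (654 + 200*I*√2/9) = -2833567 + (654 + 200*I*√2/9) = -2832913 + 200*I*√2/9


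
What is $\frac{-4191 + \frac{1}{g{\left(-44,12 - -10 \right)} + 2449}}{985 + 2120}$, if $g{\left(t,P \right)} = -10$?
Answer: $- \frac{10221848}{7573095} \approx -1.3498$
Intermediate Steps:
$\frac{-4191 + \frac{1}{g{\left(-44,12 - -10 \right)} + 2449}}{985 + 2120} = \frac{-4191 + \frac{1}{-10 + 2449}}{985 + 2120} = \frac{-4191 + \frac{1}{2439}}{3105} = \left(-4191 + \frac{1}{2439}\right) \frac{1}{3105} = \left(- \frac{10221848}{2439}\right) \frac{1}{3105} = - \frac{10221848}{7573095}$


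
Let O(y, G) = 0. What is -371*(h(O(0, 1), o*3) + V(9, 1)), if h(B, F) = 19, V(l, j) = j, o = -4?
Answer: -7420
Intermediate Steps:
-371*(h(O(0, 1), o*3) + V(9, 1)) = -371*(19 + 1) = -371*20 = -7420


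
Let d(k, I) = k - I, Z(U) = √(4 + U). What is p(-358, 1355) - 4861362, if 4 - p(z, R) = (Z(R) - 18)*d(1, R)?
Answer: -4885730 + 4062*√151 ≈ -4.8358e+6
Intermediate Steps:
p(z, R) = 4 - (1 - R)*(-18 + √(4 + R)) (p(z, R) = 4 - (√(4 + R) - 18)*(1 - R) = 4 - (-18 + √(4 + R))*(1 - R) = 4 - (1 - R)*(-18 + √(4 + R)))
p(-358, 1355) - 4861362 = (22 - 18*1355 + √(4 + 1355)*(-1 + 1355)) - 4861362 = (22 - 24390 + √1359*1354) - 4861362 = (22 - 24390 + (3*√151)*1354) - 4861362 = (22 - 24390 + 4062*√151) - 4861362 = (-24368 + 4062*√151) - 4861362 = -4885730 + 4062*√151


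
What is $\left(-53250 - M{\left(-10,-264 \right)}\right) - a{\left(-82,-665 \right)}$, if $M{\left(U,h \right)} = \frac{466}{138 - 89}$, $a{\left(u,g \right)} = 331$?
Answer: $- \frac{2625935}{49} \approx -53591.0$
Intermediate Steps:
$M{\left(U,h \right)} = \frac{466}{49}$
$\left(-53250 - M{\left(-10,-264 \right)}\right) - a{\left(-82,-665 \right)} = \left(-53250 - \frac{466}{49}\right) - 331 = - \frac{2609716}{49} - 331 = - \frac{2625935}{49}$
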